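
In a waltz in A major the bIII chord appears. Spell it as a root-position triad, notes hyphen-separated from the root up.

The root of bIII is the lowered 3rd degree: C# becomes C. In A minor the chord on C is C–E–G.

C-E-G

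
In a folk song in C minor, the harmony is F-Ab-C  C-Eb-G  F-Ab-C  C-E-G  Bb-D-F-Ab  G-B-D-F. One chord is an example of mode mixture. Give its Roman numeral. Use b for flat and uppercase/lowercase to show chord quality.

In C minor (with V from harmonic minor) the diatonic chords are Cm, Ddim, Eb, Fm, G, Ab, Bb. Of the given chords, F–Ab–C = Fm, C–Eb–G = Cm, Bb–D–F–Ab = Bb7 and G–B–D–F = G7 are diatonic. C–E–G doesn't fit — on degree 1 C minor would have Cm (i). C is the degree-1 chord of C major, so it is the borrowed I.

I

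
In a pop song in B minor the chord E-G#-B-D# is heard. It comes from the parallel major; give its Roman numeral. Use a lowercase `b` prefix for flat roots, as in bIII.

IVmaj7

E is scale degree 4 in B minor. The diatonic chord on degree 4 would be Em (iv), but E–G#–B–D# is the major-seventh chord from B major. As a borrowed chord it is labeled IVmaj7.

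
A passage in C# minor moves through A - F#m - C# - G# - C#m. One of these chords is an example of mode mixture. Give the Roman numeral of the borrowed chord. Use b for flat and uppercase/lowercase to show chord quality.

I

C# minor has the diatonic set C#m, D#dim, E, F#m, G#, A, B (with V from harmonic minor). A, F#m, G# and C#m are all diatonic. C# (C#–E#–G#) is not: scale degree 1 in C# minor carries C#m (i). In C# major the chord on that degree is C#, so here it functions as I, borrowed from the parallel major.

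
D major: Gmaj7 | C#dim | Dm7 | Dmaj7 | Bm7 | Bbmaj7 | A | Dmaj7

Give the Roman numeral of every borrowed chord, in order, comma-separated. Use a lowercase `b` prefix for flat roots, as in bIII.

D major has the diatonic set D, Em, F#m, G, A, Bm, C#dim. Gmaj7, C#dim, Dmaj7, Bm7 and A all belong to that set. Dm7 (D–F–A–C) is not: scale degree 1 in D major carries D (I). In D minor the chord on that degree is Dm7, so here it functions as i7, borrowed from the parallel minor. Bbmaj7 (Bb–D–F–A) is not: scale degree 6 in D major carries Bm (vi). In D minor the chord on that degree is Bbmaj7, so here it functions as bVImaj7, borrowed from the parallel minor.

i7, bVImaj7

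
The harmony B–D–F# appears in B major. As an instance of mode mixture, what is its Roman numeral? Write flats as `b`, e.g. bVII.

i

B is scale degree 1 in B major. The diatonic chord on degree 1 would be B (I), but B–D–F# is the minor chord from B minor. As a borrowed chord it is labeled i.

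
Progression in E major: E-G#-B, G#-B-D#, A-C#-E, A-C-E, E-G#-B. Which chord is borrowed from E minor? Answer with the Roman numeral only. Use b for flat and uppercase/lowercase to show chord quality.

iv

The diatonic triads in E major are E, F#m, G#m, A, B, C#m, D#dim. E–G#–B = E, G#–B–D# = G#m and A–C#–E = A all belong to that set. A–C–E doesn't fit — on degree 4 E major would have A (IV). Am is the degree-4 chord of E minor, so it is the borrowed iv.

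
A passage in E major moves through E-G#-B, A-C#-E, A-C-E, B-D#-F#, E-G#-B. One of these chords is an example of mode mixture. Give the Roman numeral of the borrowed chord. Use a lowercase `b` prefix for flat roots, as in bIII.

iv

In E major the diatonic chords are E, F#m, G#m, A, B, C#m, D#dim. E–G#–B = E, A–C#–E = A and B–D#–F# = B are all diatonic. A–C–E doesn't fit — on degree 4 E major would have A (IV). Am is the degree-4 chord of E minor, so it is the borrowed iv.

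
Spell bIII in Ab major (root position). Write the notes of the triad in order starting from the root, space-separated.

The root of bIII is the lowered 3rd degree: C becomes Cb. In Ab minor the chord on Cb is Cb–Eb–Gb.

Cb Eb Gb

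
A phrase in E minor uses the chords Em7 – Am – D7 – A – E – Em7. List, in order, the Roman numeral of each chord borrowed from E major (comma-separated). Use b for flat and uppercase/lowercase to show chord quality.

IV, I

E minor has the diatonic set Em, F#dim, G, Am, B, C, D (with V from harmonic minor). Em7, Am and D7 all belong to that set. A (A–C#–E) is not: scale degree 4 in E minor carries Am (iv). In E major the chord on that degree is A, so here it functions as IV, borrowed from the parallel major. But E (E–G#–B) is foreign: the diatonic i on degree 1 is Em, whereas E comes from E major. It is labeled I.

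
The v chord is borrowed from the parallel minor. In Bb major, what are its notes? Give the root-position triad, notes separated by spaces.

F Ab C

v is built on scale degree 5, which is F in both Bb major and its parallel. Stacking thirds in Bb minor on F gives F–Ab–C.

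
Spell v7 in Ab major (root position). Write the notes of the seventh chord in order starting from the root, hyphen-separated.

v7 is built on scale degree 5, which is Eb in both Ab major and its parallel. Building the minor-seventh chord from the parallel minor on Eb: Eb–Gb–Bb–Db.

Eb-Gb-Bb-Db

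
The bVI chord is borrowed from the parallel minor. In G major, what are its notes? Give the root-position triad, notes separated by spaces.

bVI is built on the lowered scale degree 6. In G major degree 6 is E; lowered it becomes Eb. Building the major chord from the parallel minor on Eb: Eb–G–Bb.

Eb G Bb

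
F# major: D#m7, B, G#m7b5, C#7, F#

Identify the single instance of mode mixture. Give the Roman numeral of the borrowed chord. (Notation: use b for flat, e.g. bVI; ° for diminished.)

F# major has the diatonic set F#, G#m, A#m, B, C#, D#m, E#dim. D#m7, B, C#7 and F# are all diatonic. G#m7b5 (G#–B–D–F#) is not: scale degree 2 in F# major carries G#m (ii). In F# minor the chord on that degree is G#m7b5, so here it functions as iiø7, borrowed from the parallel minor.

iiø7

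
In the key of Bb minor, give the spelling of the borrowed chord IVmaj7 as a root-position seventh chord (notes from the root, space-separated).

IVmaj7 is built on scale degree 4, which is Eb in both Bb minor and its parallel. Building the major-seventh chord from the parallel major on Eb: Eb–G–Bb–D.

Eb G Bb D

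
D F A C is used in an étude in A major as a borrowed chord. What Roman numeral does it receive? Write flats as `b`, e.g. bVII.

iv7

D is scale degree 4 in A major. The diatonic chord on degree 4 would be D (IV), but D–F–A–C is the minor-seventh chord from A minor. As a borrowed chord it is labeled iv7.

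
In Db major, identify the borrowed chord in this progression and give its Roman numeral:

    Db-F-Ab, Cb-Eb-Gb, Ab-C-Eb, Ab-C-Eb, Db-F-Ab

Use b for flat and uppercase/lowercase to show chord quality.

In Db major the diatonic chords are Db, Ebm, Fm, Gb, Ab, Bbm, Cdim. Db–F–Ab = Db and Ab–C–Eb = Ab are both diatonic. Cb–Eb–Gb is not: scale degree 7 in Db major carries Cdim (vii°). In Db minor the chord on that degree is Cb, so here it functions as bVII, borrowed from the parallel minor.

bVII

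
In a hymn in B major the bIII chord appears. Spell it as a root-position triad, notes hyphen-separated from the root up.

D-F#-A

Scale degree 3 in B major is D#. bIII uses the lowered form, D, taken from B minor. In B minor the chord on D is D–F#–A.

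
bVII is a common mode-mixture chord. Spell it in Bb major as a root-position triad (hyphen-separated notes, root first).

Ab-C-Eb

The root of bVII is the lowered 7th degree: A becomes Ab. Stacking thirds in Bb minor on Ab gives Ab–C–Eb.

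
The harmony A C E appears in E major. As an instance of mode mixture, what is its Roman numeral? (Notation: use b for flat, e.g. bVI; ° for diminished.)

The root A is the diatonic 4th degree of E major; the borrowing shows in the chord quality. A–C–E is a minor chord — the form found in E minor, not the diatonic IV (A). Borrowed into E major it is written iv.

iv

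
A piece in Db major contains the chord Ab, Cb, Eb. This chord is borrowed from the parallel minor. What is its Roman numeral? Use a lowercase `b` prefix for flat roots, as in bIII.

v

The root Ab is the diatonic 5th degree of Db major; the borrowing shows in the chord quality. Ab–Cb–Eb is a minor chord — the form found in Db minor, not the diatonic V (Ab). Borrowed into Db major it is written v.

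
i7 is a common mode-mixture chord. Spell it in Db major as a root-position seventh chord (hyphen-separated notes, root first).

The root, Db, is scale degree 1 — the same note in Db major and Db minor; only the chord quality changes. Building the minor-seventh chord from the parallel minor on Db: Db–Fb–Ab–Cb.

Db-Fb-Ab-Cb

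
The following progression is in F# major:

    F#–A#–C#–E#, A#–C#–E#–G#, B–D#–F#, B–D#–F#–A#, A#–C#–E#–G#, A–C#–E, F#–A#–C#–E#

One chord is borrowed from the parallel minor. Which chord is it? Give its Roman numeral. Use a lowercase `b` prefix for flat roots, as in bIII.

F# major has the diatonic set F#, G#m, A#m, B, C#, D#m, E#dim. F#–A#–C#–E# = F#maj7, A#–C#–E#–G# = A#m7, B–D#–F# = B and B–D#–F#–A# = Bmaj7 are all diatonic. But A–C#–E is foreign: the diatonic iii on degree 3 is A#m, whereas A comes from F# minor. It is labeled bIII.

bIII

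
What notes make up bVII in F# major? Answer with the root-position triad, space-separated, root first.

The root of bVII is the lowered 7th degree: E# becomes E. Building the major chord from the parallel minor on E: E–G#–B.

E G# B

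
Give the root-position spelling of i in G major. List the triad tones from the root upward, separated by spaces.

The root, G, is scale degree 1 — the same note in G major and G minor; only the chord quality changes. Stacking thirds in G minor on G gives G–Bb–D.

G Bb D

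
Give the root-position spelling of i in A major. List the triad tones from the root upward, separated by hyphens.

A-C-E

i is built on scale degree 1, which is A in both A major and its parallel. Stacking thirds in A minor on A gives A–C–E.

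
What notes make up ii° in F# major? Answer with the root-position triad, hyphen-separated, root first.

ii° is built on scale degree 2, which is G# in both F# major and its parallel. Stacking thirds in F# minor on G# gives G#–B–D.

G#-B-D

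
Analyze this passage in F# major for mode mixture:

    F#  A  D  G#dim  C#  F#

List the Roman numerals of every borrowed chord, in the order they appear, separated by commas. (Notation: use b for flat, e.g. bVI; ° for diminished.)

bIII, bVI, ii°

In F# major the diatonic chords are F#, G#m, A#m, B, C#, D#m, E#dim. Of the given chords, F# and C# are diatonic. A (A–C#–E) doesn't fit — on degree 3 F# major would have A#m (iii). A is the degree-3 chord of F# minor, so it is the borrowed bIII. D (D–F#–A) is not: scale degree 6 in F# major carries D#m (vi). In F# minor the chord on that degree is D, so here it functions as bVI, borrowed from the parallel minor. G#dim (G#–B–D) doesn't fit — on degree 2 F# major would have G#m (ii). G#dim is the degree-2 chord of F# minor, so it is the borrowed ii°.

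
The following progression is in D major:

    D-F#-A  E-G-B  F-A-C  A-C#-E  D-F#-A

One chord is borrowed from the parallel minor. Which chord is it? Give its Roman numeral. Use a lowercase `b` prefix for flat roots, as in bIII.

In D major the diatonic chords are D, Em, F#m, G, A, Bm, C#dim. D–F#–A = D, E–G–B = Em and A–C#–E = A are all diatonic. But F–A–C is foreign: the diatonic iii on degree 3 is F#m, whereas F comes from D minor. It is labeled bIII.

bIII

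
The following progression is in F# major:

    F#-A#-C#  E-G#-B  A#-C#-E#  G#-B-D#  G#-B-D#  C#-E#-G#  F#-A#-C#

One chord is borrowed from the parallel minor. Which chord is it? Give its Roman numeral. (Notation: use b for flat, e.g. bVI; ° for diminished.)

In F# major the diatonic chords are F#, G#m, A#m, B, C#, D#m, E#dim. F#–A#–C# = F#, A#–C#–E# = A#m, G#–B–D# = G#m and C#–E#–G# = C# are all diatonic. E–G#–B doesn't fit — on degree 7 F# major would have E#dim (vii°). E is the degree-7 chord of F# minor, so it is the borrowed bVII.

bVII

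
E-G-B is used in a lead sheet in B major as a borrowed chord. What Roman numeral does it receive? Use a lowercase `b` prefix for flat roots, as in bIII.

The root E is the diatonic 4th degree of B major; the borrowing shows in the chord quality. Diatonically B major has E (IV) on that degree; E–G–B is instead the minor chord native to B minor, so it takes the label iv.

iv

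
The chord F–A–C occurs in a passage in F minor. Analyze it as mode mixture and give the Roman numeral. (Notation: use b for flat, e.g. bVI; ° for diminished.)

I

The root F is the diatonic 1st degree of F minor; the borrowing shows in the chord quality. Diatonically F minor has Fm (i) on that degree; F–A–C is instead the major chord native to F major, so it takes the label I.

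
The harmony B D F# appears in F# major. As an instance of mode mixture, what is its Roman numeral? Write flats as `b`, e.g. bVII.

B is scale degree 4 in F# major. B–D–F# is a minor chord — the form found in F# minor, not the diatonic IV (B). Borrowed into F# major it is written iv.

iv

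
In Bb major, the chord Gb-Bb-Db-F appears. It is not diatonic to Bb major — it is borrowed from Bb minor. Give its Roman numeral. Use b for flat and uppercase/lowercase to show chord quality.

bVImaj7

Gb is the lowered form of scale degree 6 in Bb major (the diatonic degree 6 is G). Gb–Bb–Db–F is a major-seventh chord — the form found in Bb minor, not the diatonic vi (Gm). Borrowed into Bb major it is written bVImaj7.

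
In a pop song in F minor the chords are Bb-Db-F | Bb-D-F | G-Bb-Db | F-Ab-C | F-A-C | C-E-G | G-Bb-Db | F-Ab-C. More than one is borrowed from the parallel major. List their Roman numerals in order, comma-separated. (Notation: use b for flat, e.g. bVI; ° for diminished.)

IV, I

F minor has the diatonic set Fm, Gdim, Ab, Bbm, C, Db, Eb (with V from harmonic minor). Bb–Db–F = Bbm, G–Bb–Db = Gdim, F–Ab–C = Fm and C–E–G = C all belong to that set. But Bb–D–F is foreign: the diatonic iv on degree 4 is Bbm, whereas Bb comes from F major. It is labeled IV. But F–A–C is foreign: the diatonic i on degree 1 is Fm, whereas F comes from F major. It is labeled I.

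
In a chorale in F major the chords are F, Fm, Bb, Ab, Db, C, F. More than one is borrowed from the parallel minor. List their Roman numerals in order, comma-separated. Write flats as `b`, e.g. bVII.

i, bIII, bVI

F major has the diatonic set F, Gm, Am, Bb, C, Dm, Edim. Of the given chords, F, Bb and C are diatonic. But Fm (F–Ab–C) is foreign: the diatonic I on degree 1 is F, whereas Fm comes from F minor. It is labeled i. But Ab (Ab–C–Eb) is foreign: the diatonic iii on degree 3 is Am, whereas Ab comes from F minor. It is labeled bIII. Db (Db–F–Ab) doesn't fit — on degree 6 F major would have Dm (vi). Db is the degree-6 chord of F minor, so it is the borrowed bVI.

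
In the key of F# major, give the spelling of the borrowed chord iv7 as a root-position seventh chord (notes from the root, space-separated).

iv7 is built on scale degree 4, which is B in both F# major and its parallel. Stacking thirds in F# minor on B gives B–D–F#–A.

B D F# A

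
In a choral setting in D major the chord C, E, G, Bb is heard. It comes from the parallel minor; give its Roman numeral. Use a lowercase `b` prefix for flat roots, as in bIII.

bVII7

The root C is the lowered 7th scale degree — diatonically D major has C# there. C–E–G–Bb is a dominant-seventh chord — the form found in D minor, not the diatonic vii° (C#dim). Borrowed into D major it is written bVII7.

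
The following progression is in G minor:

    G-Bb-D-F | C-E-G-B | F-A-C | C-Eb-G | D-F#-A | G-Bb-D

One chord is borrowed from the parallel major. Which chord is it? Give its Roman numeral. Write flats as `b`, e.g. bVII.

IVmaj7

The diatonic triads in G minor (with V from harmonic minor) are Gm, Adim, Bb, Cm, D, Eb, F. G–Bb–D–F = Gm7, F–A–C = F, C–Eb–G = Cm, D–F#–A = D and G–Bb–D = Gm are all diatonic. C–E–G–B doesn't fit — on degree 4 G minor would have Cm (iv). Cmaj7 is the degree-4 chord of G major, so it is the borrowed IVmaj7.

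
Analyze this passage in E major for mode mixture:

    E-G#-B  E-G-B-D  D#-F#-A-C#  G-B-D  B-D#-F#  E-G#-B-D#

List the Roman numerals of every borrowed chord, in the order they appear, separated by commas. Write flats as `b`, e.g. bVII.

i7, bIII

The diatonic triads in E major are E, F#m, G#m, A, B, C#m, D#dim. E–G#–B = E, D#–F#–A–C# = D#m7b5, B–D#–F# = B and E–G#–B–D# = Emaj7 all belong to that set. But E–G–B–D is foreign: the diatonic I on degree 1 is E, whereas Em7 comes from E minor. It is labeled i7. But G–B–D is foreign: the diatonic iii on degree 3 is G#m, whereas G comes from E minor. It is labeled bIII.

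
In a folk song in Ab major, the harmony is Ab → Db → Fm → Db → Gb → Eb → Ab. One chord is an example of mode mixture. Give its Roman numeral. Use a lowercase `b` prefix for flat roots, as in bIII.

bVII

Ab major has the diatonic set Ab, Bbm, Cm, Db, Eb, Fm, Gdim. Ab, Db, Fm and Eb all belong to that set. Gb (Gb–Bb–Db) doesn't fit — on degree 7 Ab major would have Gdim (vii°). Gb is the degree-7 chord of Ab minor, so it is the borrowed bVII.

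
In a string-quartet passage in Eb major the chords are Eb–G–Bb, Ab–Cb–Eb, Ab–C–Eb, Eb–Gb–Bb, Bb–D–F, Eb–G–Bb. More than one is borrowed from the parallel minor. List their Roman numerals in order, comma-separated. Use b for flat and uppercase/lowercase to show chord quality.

The diatonic triads in Eb major are Eb, Fm, Gm, Ab, Bb, Cm, Ddim. Eb–G–Bb = Eb, Ab–C–Eb = Ab and Bb–D–F = Bb are all diatonic. Ab–Cb–Eb doesn't fit — on degree 4 Eb major would have Ab (IV). Abm is the degree-4 chord of Eb minor, so it is the borrowed iv. Eb–Gb–Bb is not: scale degree 1 in Eb major carries Eb (I). In Eb minor the chord on that degree is Ebm, so here it functions as i, borrowed from the parallel minor.

iv, i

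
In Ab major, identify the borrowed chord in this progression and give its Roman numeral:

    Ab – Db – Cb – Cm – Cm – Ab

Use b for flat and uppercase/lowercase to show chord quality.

bIII

In Ab major the diatonic chords are Ab, Bbm, Cm, Db, Eb, Fm, Gdim. Of the given chords, Ab, Db and Cm are diatonic. But Cb (Cb–Eb–Gb) is foreign: the diatonic iii on degree 3 is Cm, whereas Cb comes from Ab minor. It is labeled bIII.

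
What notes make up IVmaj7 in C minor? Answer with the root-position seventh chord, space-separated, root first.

F A C E

The root, F, is scale degree 4 — the same note in C minor and C major; only the chord quality changes. Building the major-seventh chord from the parallel major on F: F–A–C–E.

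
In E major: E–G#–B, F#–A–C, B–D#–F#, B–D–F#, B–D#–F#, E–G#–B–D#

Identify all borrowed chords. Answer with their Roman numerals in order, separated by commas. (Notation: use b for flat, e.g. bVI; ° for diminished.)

ii°, v

E major has the diatonic set E, F#m, G#m, A, B, C#m, D#dim. E–G#–B = E, B–D#–F# = B and E–G#–B–D# = Emaj7 are all diatonic. But F#–A–C is foreign: the diatonic ii on degree 2 is F#m, whereas F#dim comes from E minor. It is labeled ii°. B–D–F# doesn't fit — on degree 5 E major would have B (V). Bm is the degree-5 chord of E minor, so it is the borrowed v.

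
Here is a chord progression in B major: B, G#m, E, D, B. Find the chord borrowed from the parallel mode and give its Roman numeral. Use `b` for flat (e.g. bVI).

bIII

The diatonic triads in B major are B, C#m, D#m, E, F#, G#m, A#dim. B, G#m and E all belong to that set. D (D–F#–A) doesn't fit — on degree 3 B major would have D#m (iii). D is the degree-3 chord of B minor, so it is the borrowed bIII.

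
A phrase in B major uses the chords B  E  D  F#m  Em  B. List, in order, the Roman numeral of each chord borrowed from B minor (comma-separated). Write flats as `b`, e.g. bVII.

In B major the diatonic chords are B, C#m, D#m, E, F#, G#m, A#dim. Of the given chords, B and E are diatonic. D (D–F#–A) is not: scale degree 3 in B major carries D#m (iii). In B minor the chord on that degree is D, so here it functions as bIII, borrowed from the parallel minor. F#m (F#–A–C#) is not: scale degree 5 in B major carries F# (V). In B minor the chord on that degree is F#m, so here it functions as v, borrowed from the parallel minor. Em (E–G–B) is not: scale degree 4 in B major carries E (IV). In B minor the chord on that degree is Em, so here it functions as iv, borrowed from the parallel minor.

bIII, v, iv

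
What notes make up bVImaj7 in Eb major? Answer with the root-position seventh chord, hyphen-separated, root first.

The root of bVImaj7 is the lowered 6th degree: C becomes Cb. Stacking thirds in Eb minor on Cb gives Cb–Eb–Gb–Bb.

Cb-Eb-Gb-Bb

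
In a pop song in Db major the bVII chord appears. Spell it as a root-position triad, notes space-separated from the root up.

Cb Eb Gb

Scale degree 7 in Db major is C. bVII uses the lowered form, Cb, taken from Db minor. Building the major chord from the parallel minor on Cb: Cb–Eb–Gb.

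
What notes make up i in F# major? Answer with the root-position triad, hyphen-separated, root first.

F#-A-C#

i is built on scale degree 1, which is F# in both F# major and its parallel. Stacking thirds in F# minor on F# gives F#–A–C#.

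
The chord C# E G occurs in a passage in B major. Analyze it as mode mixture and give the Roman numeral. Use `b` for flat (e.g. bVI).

ii°

C# is scale degree 2 in B major. C#–E–G is a diminished chord — the form found in B minor, not the diatonic ii (C#m). Borrowed into B major it is written ii°.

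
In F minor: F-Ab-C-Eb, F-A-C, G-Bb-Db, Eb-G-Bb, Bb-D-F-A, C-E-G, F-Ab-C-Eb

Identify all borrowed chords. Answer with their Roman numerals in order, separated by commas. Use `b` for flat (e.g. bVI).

F minor has the diatonic set Fm, Gdim, Ab, Bbm, C, Db, Eb (with V from harmonic minor). F–Ab–C–Eb = Fm7, G–Bb–Db = Gdim, Eb–G–Bb = Eb and C–E–G = C are all diatonic. F–A–C doesn't fit — on degree 1 F minor would have Fm (i). F is the degree-1 chord of F major, so it is the borrowed I. Bb–D–F–A is not: scale degree 4 in F minor carries Bbm (iv). In F major the chord on that degree is Bbmaj7, so here it functions as IVmaj7, borrowed from the parallel major.

I, IVmaj7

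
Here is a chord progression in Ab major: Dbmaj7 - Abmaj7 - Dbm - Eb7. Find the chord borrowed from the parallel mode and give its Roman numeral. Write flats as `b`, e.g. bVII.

iv

In Ab major the diatonic chords are Ab, Bbm, Cm, Db, Eb, Fm, Gdim. Dbmaj7, Abmaj7 and Eb7 are all diatonic. Dbm (Db–Fb–Ab) is not: scale degree 4 in Ab major carries Db (IV). In Ab minor the chord on that degree is Dbm, so here it functions as iv, borrowed from the parallel minor.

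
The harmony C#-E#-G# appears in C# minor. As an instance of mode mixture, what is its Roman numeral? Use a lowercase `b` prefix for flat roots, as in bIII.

I

C# is scale degree 1 in C# minor. The diatonic chord on degree 1 would be C#m (i), but C#–E#–G# is the major chord from C# major. As a borrowed chord it is labeled I.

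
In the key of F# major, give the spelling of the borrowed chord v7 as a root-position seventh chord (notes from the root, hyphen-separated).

C#-E-G#-B

v7 is built on scale degree 5, which is C# in both F# major and its parallel. In F# minor the chord on C# is C#–E–G#–B.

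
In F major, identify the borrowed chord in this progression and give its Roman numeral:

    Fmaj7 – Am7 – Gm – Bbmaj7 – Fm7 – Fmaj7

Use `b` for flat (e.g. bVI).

F major has the diatonic set F, Gm, Am, Bb, C, Dm, Edim. Fmaj7, Am7, Gm and Bbmaj7 are all diatonic. Fm7 (F–Ab–C–Eb) is not: scale degree 1 in F major carries F (I). In F minor the chord on that degree is Fm7, so here it functions as i7, borrowed from the parallel minor.

i7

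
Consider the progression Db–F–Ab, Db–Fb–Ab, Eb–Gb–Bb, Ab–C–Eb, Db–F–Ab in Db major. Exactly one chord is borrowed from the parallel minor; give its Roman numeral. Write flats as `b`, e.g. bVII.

Db major has the diatonic set Db, Ebm, Fm, Gb, Ab, Bbm, Cdim. Db–F–Ab = Db, Eb–Gb–Bb = Ebm and Ab–C–Eb = Ab all belong to that set. Db–Fb–Ab is not: scale degree 1 in Db major carries Db (I). In Db minor the chord on that degree is Dbm, so here it functions as i, borrowed from the parallel minor.

i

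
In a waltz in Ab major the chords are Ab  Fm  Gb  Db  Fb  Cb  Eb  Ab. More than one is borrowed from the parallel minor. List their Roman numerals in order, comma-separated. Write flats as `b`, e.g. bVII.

bVII, bVI, bIII

The diatonic triads in Ab major are Ab, Bbm, Cm, Db, Eb, Fm, Gdim. Ab, Fm, Db and Eb all belong to that set. Gb (Gb–Bb–Db) is not: scale degree 7 in Ab major carries Gdim (vii°). In Ab minor the chord on that degree is Gb, so here it functions as bVII, borrowed from the parallel minor. Fb (Fb–Ab–Cb) doesn't fit — on degree 6 Ab major would have Fm (vi). Fb is the degree-6 chord of Ab minor, so it is the borrowed bVI. But Cb (Cb–Eb–Gb) is foreign: the diatonic iii on degree 3 is Cm, whereas Cb comes from Ab minor. It is labeled bIII.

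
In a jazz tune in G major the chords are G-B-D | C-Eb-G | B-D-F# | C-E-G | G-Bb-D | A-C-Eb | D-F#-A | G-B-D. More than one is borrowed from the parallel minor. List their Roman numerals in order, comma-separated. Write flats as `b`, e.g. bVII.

The diatonic triads in G major are G, Am, Bm, C, D, Em, F#dim. G–B–D = G, B–D–F# = Bm, C–E–G = C and D–F#–A = D are all diatonic. C–Eb–G doesn't fit — on degree 4 G major would have C (IV). Cm is the degree-4 chord of G minor, so it is the borrowed iv. G–Bb–D doesn't fit — on degree 1 G major would have G (I). Gm is the degree-1 chord of G minor, so it is the borrowed i. A–C–Eb doesn't fit — on degree 2 G major would have Am (ii). Adim is the degree-2 chord of G minor, so it is the borrowed ii°.

iv, i, ii°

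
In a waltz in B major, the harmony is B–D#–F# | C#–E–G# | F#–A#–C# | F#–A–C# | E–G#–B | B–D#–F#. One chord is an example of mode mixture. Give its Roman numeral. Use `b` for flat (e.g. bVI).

v

B major has the diatonic set B, C#m, D#m, E, F#, G#m, A#dim. B–D#–F# = B, C#–E–G# = C#m, F#–A#–C# = F# and E–G#–B = E are all diatonic. But F#–A–C# is foreign: the diatonic V on degree 5 is F#, whereas F#m comes from B minor. It is labeled v.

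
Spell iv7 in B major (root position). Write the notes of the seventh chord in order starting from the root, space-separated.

The root, E, is scale degree 4 — the same note in B major and B minor; only the chord quality changes. In B minor the chord on E is E–G–B–D.

E G B D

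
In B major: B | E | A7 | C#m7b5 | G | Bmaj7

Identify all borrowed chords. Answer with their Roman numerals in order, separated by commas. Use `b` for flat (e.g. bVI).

bVII7, iiø7, bVI

B major has the diatonic set B, C#m, D#m, E, F#, G#m, A#dim. Of the given chords, B, E and Bmaj7 are diatonic. A7 (A–C#–E–G) doesn't fit — on degree 7 B major would have A#dim (vii°). A7 is the degree-7 chord of B minor, so it is the borrowed bVII7. But C#m7b5 (C#–E–G–B) is foreign: the diatonic ii on degree 2 is C#m, whereas C#m7b5 comes from B minor. It is labeled iiø7. G (G–B–D) doesn't fit — on degree 6 B major would have G#m (vi). G is the degree-6 chord of B minor, so it is the borrowed bVI.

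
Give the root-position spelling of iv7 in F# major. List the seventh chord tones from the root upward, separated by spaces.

B D F# A

The root, B, is scale degree 4 — the same note in F# major and F# minor; only the chord quality changes. Stacking thirds in F# minor on B gives B–D–F#–A.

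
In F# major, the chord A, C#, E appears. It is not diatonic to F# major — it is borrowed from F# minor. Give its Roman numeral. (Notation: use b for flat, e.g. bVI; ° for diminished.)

In F# major scale degree 3 is A#; A is its lowered form, from F# minor. A–C#–E is a major chord — the form found in F# minor, not the diatonic iii (A#m). Borrowed into F# major it is written bIII.

bIII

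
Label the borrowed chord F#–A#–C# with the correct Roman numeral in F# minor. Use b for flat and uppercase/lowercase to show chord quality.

I

The root F# is the diatonic 1st degree of F# minor; the borrowing shows in the chord quality. The diatonic chord on degree 1 would be F#m (i), but F#–A#–C# is the major chord from F# major. As a borrowed chord it is labeled I.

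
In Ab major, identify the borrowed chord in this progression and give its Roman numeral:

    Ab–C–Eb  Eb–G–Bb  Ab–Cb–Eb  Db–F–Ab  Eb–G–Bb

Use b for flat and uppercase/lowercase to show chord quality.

i

In Ab major the diatonic chords are Ab, Bbm, Cm, Db, Eb, Fm, Gdim. Ab–C–Eb = Ab, Eb–G–Bb = Eb and Db–F–Ab = Db all belong to that set. Ab–Cb–Eb is not: scale degree 1 in Ab major carries Ab (I). In Ab minor the chord on that degree is Abm, so here it functions as i, borrowed from the parallel minor.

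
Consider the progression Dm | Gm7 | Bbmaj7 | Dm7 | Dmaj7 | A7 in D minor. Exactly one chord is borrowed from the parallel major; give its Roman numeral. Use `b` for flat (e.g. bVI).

Imaj7

D minor has the diatonic set Dm, Edim, F, Gm, A, Bb, C (with V from harmonic minor). Of the given chords, Dm, Gm7, Bbmaj7, Dm7 and A7 are diatonic. Dmaj7 (D–F#–A–C#) is not: scale degree 1 in D minor carries Dm (i). In D major the chord on that degree is Dmaj7, so here it functions as Imaj7, borrowed from the parallel major.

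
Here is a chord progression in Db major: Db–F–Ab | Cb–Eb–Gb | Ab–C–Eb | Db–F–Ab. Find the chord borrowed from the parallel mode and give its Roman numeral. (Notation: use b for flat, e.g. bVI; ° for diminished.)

The diatonic triads in Db major are Db, Ebm, Fm, Gb, Ab, Bbm, Cdim. Db–F–Ab = Db and Ab–C–Eb = Ab both belong to that set. Cb–Eb–Gb is not: scale degree 7 in Db major carries Cdim (vii°). In Db minor the chord on that degree is Cb, so here it functions as bVII, borrowed from the parallel minor.

bVII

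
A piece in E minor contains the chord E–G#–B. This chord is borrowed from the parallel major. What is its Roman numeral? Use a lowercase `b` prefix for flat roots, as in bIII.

The root E is the diatonic 1st degree of E minor; the borrowing shows in the chord quality. The diatonic chord on degree 1 would be Em (i), but E–G#–B is the major chord from E major. As a borrowed chord it is labeled I.

I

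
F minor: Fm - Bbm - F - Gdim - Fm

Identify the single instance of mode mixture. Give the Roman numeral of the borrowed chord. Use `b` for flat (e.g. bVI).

In F minor (with V from harmonic minor) the diatonic chords are Fm, Gdim, Ab, Bbm, C, Db, Eb. Fm, Bbm and Gdim all belong to that set. But F (F–A–C) is foreign: the diatonic i on degree 1 is Fm, whereas F comes from F major. It is labeled I.

I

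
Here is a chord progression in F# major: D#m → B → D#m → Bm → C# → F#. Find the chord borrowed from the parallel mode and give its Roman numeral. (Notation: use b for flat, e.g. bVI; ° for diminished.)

In F# major the diatonic chords are F#, G#m, A#m, B, C#, D#m, E#dim. Of the given chords, D#m, B, C# and F# are diatonic. Bm (B–D–F#) doesn't fit — on degree 4 F# major would have B (IV). Bm is the degree-4 chord of F# minor, so it is the borrowed iv.

iv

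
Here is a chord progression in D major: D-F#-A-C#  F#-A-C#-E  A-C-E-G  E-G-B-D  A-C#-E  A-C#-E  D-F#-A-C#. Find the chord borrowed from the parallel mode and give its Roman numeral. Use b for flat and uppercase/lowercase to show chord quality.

The diatonic triads in D major are D, Em, F#m, G, A, Bm, C#dim. Of the given chords, D–F#–A–C# = Dmaj7, F#–A–C#–E = F#m7, E–G–B–D = Em7 and A–C#–E = A are diatonic. But A–C–E–G is foreign: the diatonic V on degree 5 is A, whereas Am7 comes from D minor. It is labeled v7.

v7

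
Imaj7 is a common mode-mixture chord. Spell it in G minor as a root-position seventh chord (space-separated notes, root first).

The root, G, is scale degree 1 — the same note in G minor and G major; only the chord quality changes. Stacking thirds in G major on G gives G–B–D–F#.

G B D F#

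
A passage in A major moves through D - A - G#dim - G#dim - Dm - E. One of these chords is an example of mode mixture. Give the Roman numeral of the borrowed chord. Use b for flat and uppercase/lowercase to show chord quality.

iv

A major has the diatonic set A, Bm, C#m, D, E, F#m, G#dim. Of the given chords, D, A, G#dim and E are diatonic. But Dm (D–F–A) is foreign: the diatonic IV on degree 4 is D, whereas Dm comes from A minor. It is labeled iv.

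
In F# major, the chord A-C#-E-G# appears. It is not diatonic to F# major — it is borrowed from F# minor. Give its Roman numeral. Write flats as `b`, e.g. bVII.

In F# major scale degree 3 is A#; A is its lowered form, from F# minor. A–C#–E–G# is a major-seventh chord — the form found in F# minor, not the diatonic iii (A#m). Borrowed into F# major it is written bIIImaj7.

bIIImaj7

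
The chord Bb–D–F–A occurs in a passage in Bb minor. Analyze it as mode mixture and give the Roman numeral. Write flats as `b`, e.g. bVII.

The root Bb is the diatonic 1st degree of Bb minor; the borrowing shows in the chord quality. Diatonically Bb minor has Bbm (i) on that degree; Bb–D–F–A is instead the major-seventh chord native to Bb major, so it takes the label Imaj7.

Imaj7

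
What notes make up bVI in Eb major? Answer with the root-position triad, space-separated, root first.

Cb Eb Gb

Scale degree 6 in Eb major is C. bVI uses the lowered form, Cb, taken from Eb minor. In Eb minor the chord on Cb is Cb–Eb–Gb.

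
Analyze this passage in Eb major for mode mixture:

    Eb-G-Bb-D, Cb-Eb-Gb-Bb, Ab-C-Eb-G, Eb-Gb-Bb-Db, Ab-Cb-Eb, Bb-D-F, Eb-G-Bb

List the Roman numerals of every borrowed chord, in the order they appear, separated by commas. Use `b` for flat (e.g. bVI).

bVImaj7, i7, iv

Eb major has the diatonic set Eb, Fm, Gm, Ab, Bb, Cm, Ddim. Eb–G–Bb–D = Ebmaj7, Ab–C–Eb–G = Abmaj7, Bb–D–F = Bb and Eb–G–Bb = Eb are all diatonic. Cb–Eb–Gb–Bb doesn't fit — on degree 6 Eb major would have Cm (vi). Cbmaj7 is the degree-6 chord of Eb minor, so it is the borrowed bVImaj7. But Eb–Gb–Bb–Db is foreign: the diatonic I on degree 1 is Eb, whereas Ebm7 comes from Eb minor. It is labeled i7. Ab–Cb–Eb is not: scale degree 4 in Eb major carries Ab (IV). In Eb minor the chord on that degree is Abm, so here it functions as iv, borrowed from the parallel minor.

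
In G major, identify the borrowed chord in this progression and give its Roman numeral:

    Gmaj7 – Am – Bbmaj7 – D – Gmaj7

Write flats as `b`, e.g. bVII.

bIIImaj7

G major has the diatonic set G, Am, Bm, C, D, Em, F#dim. Of the given chords, Gmaj7, Am and D are diatonic. Bbmaj7 (Bb–D–F–A) is not: scale degree 3 in G major carries Bm (iii). In G minor the chord on that degree is Bbmaj7, so here it functions as bIIImaj7, borrowed from the parallel minor.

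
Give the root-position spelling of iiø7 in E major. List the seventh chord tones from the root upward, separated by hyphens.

F#-A-C-E

iiø7 is built on scale degree 2, which is F# in both E major and its parallel. In E minor the chord on F# is F#–A–C–E.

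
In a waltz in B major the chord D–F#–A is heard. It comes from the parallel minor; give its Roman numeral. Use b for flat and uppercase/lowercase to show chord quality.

D is the lowered form of scale degree 3 in B major (the diatonic degree 3 is D#). D–F#–A is a major chord — the form found in B minor, not the diatonic iii (D#m). Borrowed into B major it is written bIII.

bIII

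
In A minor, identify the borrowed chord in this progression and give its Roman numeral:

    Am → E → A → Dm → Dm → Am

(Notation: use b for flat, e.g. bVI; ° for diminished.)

A minor has the diatonic set Am, Bdim, C, Dm, E, F, G (with V from harmonic minor). Of the given chords, Am, E and Dm are diatonic. A (A–C#–E) doesn't fit — on degree 1 A minor would have Am (i). A is the degree-1 chord of A major, so it is the borrowed I.

I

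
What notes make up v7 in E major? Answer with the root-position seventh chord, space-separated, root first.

B D F# A

The root, B, is scale degree 5 — the same note in E major and E minor; only the chord quality changes. Building the minor-seventh chord from the parallel minor on B: B–D–F#–A.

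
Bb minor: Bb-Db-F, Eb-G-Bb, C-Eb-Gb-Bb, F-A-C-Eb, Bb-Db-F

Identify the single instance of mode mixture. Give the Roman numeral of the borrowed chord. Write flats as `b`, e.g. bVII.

IV

The diatonic triads in Bb minor (with V from harmonic minor) are Bbm, Cdim, Db, Ebm, F, Gb, Ab. Bb–Db–F = Bbm, C–Eb–Gb–Bb = Cm7b5 and F–A–C–Eb = F7 are all diatonic. But Eb–G–Bb is foreign: the diatonic iv on degree 4 is Ebm, whereas Eb comes from Bb major. It is labeled IV.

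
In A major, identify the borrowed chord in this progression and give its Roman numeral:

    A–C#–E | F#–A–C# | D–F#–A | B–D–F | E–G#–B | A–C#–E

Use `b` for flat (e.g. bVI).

The diatonic triads in A major are A, Bm, C#m, D, E, F#m, G#dim. A–C#–E = A, F#–A–C# = F#m, D–F#–A = D and E–G#–B = E all belong to that set. B–D–F doesn't fit — on degree 2 A major would have Bm (ii). Bdim is the degree-2 chord of A minor, so it is the borrowed ii°.

ii°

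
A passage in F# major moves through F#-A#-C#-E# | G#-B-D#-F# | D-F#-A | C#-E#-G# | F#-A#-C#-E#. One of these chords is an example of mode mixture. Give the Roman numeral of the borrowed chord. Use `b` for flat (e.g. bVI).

The diatonic triads in F# major are F#, G#m, A#m, B, C#, D#m, E#dim. Of the given chords, F#–A#–C#–E# = F#maj7, G#–B–D#–F# = G#m7 and C#–E#–G# = C# are diatonic. But D–F#–A is foreign: the diatonic vi on degree 6 is D#m, whereas D comes from F# minor. It is labeled bVI.

bVI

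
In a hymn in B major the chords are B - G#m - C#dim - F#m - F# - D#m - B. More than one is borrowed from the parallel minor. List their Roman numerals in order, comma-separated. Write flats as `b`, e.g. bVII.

ii°, v

B major has the diatonic set B, C#m, D#m, E, F#, G#m, A#dim. Of the given chords, B, G#m, F# and D#m are diatonic. But C#dim (C#–E–G) is foreign: the diatonic ii on degree 2 is C#m, whereas C#dim comes from B minor. It is labeled ii°. But F#m (F#–A–C#) is foreign: the diatonic V on degree 5 is F#, whereas F#m comes from B minor. It is labeled v.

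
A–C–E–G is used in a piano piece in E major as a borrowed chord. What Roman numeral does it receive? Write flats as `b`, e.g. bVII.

A is scale degree 4 in E major. Diatonically E major has A (IV) on that degree; A–C–E–G is instead the minor-seventh chord native to E minor, so it takes the label iv7.

iv7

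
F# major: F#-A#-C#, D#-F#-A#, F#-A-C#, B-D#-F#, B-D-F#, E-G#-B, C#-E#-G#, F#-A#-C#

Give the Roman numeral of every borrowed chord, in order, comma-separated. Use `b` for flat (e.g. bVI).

F# major has the diatonic set F#, G#m, A#m, B, C#, D#m, E#dim. Of the given chords, F#–A#–C# = F#, D#–F#–A# = D#m, B–D#–F# = B and C#–E#–G# = C# are diatonic. F#–A–C# is not: scale degree 1 in F# major carries F# (I). In F# minor the chord on that degree is F#m, so here it functions as i, borrowed from the parallel minor. B–D–F# is not: scale degree 4 in F# major carries B (IV). In F# minor the chord on that degree is Bm, so here it functions as iv, borrowed from the parallel minor. E–G#–B is not: scale degree 7 in F# major carries E#dim (vii°). In F# minor the chord on that degree is E, so here it functions as bVII, borrowed from the parallel minor.

i, iv, bVII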